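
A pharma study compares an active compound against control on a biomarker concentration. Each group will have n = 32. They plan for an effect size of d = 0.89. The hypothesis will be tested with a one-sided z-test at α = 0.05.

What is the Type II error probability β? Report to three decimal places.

β ≈ 0.028

Noncentrality parameter: δ = d·√(n/2) = 0.89 × √(32/2) = 3.5600
One-sided α = 0.05 → critical value z_{0.05} = 1.645.
Power = P(Z > 1.645 − δ) = Φ(1.915) = 0.9723.
Type II error: β = 1 − power = 1 − 0.9723 = 0.0277.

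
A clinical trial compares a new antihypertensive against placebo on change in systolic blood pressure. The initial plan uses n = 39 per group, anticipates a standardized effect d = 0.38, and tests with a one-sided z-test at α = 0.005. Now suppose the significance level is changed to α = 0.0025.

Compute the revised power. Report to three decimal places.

δ = d·√(n/2) = 0.38 × √(39/2) = 1.6780 (unchanged). New critical value: z_{0.0025} = 2.807.
Revised power = P(Z > 2.807 − δ) = Φ(-1.129) = 0.1294.

Power ≈ 0.129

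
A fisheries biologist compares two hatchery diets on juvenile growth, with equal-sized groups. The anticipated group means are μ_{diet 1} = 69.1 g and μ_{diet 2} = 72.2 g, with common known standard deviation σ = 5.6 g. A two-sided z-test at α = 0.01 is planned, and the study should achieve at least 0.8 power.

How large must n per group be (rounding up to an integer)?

n = 77 per group

Standardized effect: d = |μ_{diet 1} − μ_{diet 2}| / σ = |69.1 − 72.2| / 5.6 = 0.5536
Set Φ(δ − 2.576) = 0.8; then δ − 2.576 = Φ⁻¹(0.8) = 0.842, giving δ = 3.417.
(For δ > 0 the lower-tail rejection region contributes negligibly to power, so the one-term inversion is standard.)
δ = d·√(n/2) ⇒ n = 2(δ/d)² = 2 × (3.417 / 0.5536)² = 76.22.
Rounding up, n = 77 per group.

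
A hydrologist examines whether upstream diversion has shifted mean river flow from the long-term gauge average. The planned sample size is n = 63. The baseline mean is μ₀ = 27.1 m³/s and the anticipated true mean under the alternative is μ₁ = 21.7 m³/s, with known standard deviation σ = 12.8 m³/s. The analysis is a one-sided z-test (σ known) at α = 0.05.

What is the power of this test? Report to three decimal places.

Standardized effect: d = |μ₁ − μ₀| / σ = |21.7 − 27.1| / 12.8 = 0.4219
Noncentrality parameter: δ = d·√n = 0.4219 × √63 = 3.3485
Critical value for a one-sided test at α = 0.05: z_α = 1.645.
Power = P(Z > 1.645 − δ) = Φ(1.704) = 0.9558.

Power ≈ 0.956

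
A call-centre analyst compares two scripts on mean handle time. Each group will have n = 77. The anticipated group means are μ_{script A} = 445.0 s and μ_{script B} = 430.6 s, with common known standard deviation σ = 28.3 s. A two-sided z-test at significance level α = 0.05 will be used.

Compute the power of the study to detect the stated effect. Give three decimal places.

Power ≈ 0.884

Standardized effect: d = |μ_{script A} − μ_{script B}| / σ = |445.0 − 430.6| / 28.3 = 0.5088
Noncentrality parameter: δ = d·√(n/2) = 0.5088 × √(77/2) = 3.1572
Critical value for a two-sided test at α = 0.05: z_{α/2} = 1.960.
Power = Φ(δ − 1.960) + Φ(−δ − 1.960) = Φ(1.197) + Φ(-5.117) = 0.8844 + 0.0000 = 0.8844.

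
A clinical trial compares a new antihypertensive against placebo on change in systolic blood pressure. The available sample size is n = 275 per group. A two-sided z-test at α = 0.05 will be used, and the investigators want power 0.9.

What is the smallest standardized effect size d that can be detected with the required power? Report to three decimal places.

d ≈ 0.276

Need Φ(δ − 1.960) = 0.9, so δ = 1.960 + 1.282 = 3.242.
(The second rejection-region term Φ(−δ − z_{α/2}) is negligible and dropped.)
δ = d·√(n/2) ⇒ d = δ/√(n/2) = 3.242/√(275/2) = 0.2764.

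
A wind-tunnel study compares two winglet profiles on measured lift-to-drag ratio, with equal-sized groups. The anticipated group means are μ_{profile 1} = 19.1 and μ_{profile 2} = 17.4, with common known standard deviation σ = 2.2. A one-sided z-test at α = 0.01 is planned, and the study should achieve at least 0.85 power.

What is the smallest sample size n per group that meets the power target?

n = 38 per group

Standardized effect: d = |μ_{profile 1} − μ_{profile 2}| / σ = |19.1 − 17.4| / 2.2 = 0.7727
Set Φ(δ − 2.326) = 0.85; then δ − 2.326 = Φ⁻¹(0.85) = 1.036, giving δ = 3.363.
δ = d·√(n/2) ⇒ n = 2(δ/d)² = 2 × (3.363 / 0.7727)² = 37.88.
Round up to the next whole unit.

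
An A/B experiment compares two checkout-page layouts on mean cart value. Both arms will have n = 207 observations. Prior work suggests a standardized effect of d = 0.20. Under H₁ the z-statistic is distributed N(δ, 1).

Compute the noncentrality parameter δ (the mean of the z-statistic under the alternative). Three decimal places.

δ ≈ 2.035

The noncentrality parameter scales effect size by the design's sample-size factor: δ = d·√(n/2) = 0.20 × √(207/2) = 2.0347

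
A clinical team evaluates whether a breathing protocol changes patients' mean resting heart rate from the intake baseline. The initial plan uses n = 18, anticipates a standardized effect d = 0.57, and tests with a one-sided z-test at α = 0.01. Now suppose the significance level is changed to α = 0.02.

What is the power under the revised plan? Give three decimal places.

δ = d·√n = 0.57 × √18 = 2.4183 (unchanged). New critical value: z_{0.02} = 2.054.
Revised power = P(Z > 2.054 − δ) = Φ(0.365) = 0.6423.

Power ≈ 0.642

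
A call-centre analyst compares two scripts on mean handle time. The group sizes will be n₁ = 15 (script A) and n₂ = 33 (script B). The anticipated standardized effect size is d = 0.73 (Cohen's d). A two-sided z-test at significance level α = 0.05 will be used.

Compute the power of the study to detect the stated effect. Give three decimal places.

Noncentrality parameter: δ = d / √(1/n₁ + 1/n₂) = 0.73 / √(1/15 + 1/33) = 2.3443
Critical value for a two-sided test at α = 0.05: z_{α/2} = 1.960.
Power = Φ(δ − 1.960) + Φ(−δ − 1.960) = Φ(0.384) + Φ(-4.304) = 0.6496 + 0.0000 = 0.6496.

Power ≈ 0.650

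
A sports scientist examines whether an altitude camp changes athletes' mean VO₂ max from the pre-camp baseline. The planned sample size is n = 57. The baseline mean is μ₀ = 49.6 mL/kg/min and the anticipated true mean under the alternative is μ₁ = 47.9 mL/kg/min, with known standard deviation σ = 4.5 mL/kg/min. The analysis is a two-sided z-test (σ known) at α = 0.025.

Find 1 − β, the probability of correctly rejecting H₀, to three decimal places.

Power ≈ 0.729

Standardized effect: d = |μ₁ − μ₀| / σ = |47.9 − 49.6| / 4.5 = 0.3778
Noncentrality parameter: δ = d·√n = 0.3778 × √57 = 2.8522
Two-sided α = 0.025 → critical value z_{0.0125} = 2.241.
Power = Φ(δ − 2.241) + Φ(−δ − 2.241) = Φ(0.611) + Φ(-5.094) = 0.7293 + 0.0000 = 0.7293.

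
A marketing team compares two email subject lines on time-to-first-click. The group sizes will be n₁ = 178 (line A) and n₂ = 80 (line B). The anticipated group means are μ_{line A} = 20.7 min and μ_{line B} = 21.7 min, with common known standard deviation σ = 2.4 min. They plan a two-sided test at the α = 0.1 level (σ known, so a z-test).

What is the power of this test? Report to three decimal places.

Standardized effect: d = |μ_{line A} − μ_{line B}| / σ = |20.7 − 21.7| / 2.4 = 0.4167
Noncentrality parameter: λ = d / √(1/n₁ + 1/n₂) = 0.4167 / √(1/178 + 1/80) = 3.0955
Two-sided α = 0.1 → critical value z_{0.05} = 1.645.
Power = Φ(λ − 1.645) + Φ(−λ − 1.645) = Φ(1.451) + Φ(-4.740) = 0.9266 + 0.0000 = 0.9266.

Power ≈ 0.927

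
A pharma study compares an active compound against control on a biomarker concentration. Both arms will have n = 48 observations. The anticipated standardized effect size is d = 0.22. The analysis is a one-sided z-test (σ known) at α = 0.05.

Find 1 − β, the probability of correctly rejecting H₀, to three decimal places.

Power ≈ 0.285

Noncentrality parameter: λ = d·√(n/2) = 0.22 × √(48/2) = 1.0778
Critical value for a one-sided test at α = 0.05: z_α = 1.645.
Power = Φ(λ − 1.645) = Φ(-0.567) = 0.2853.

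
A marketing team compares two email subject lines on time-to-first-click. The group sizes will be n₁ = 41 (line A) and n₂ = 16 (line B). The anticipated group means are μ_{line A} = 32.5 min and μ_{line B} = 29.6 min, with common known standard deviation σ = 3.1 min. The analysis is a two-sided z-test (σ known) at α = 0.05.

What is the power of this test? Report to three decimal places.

Power ≈ 0.888

Standardized effect: d = |μ_{line A} − μ_{line B}| / σ = |32.5 − 29.6| / 3.1 = 0.9355
Noncentrality parameter: δ = d / √(1/n₁ + 1/n₂) = 0.9355 / √(1/41 + 1/16) = 3.1736
Two-sided α = 0.05 → critical value z_{0.025} = 1.960.
Power = Φ(δ − 1.960) + Φ(−δ − 1.960) = Φ(1.214) + Φ(-5.134) = 0.8876 + 0.0000 = 0.8876.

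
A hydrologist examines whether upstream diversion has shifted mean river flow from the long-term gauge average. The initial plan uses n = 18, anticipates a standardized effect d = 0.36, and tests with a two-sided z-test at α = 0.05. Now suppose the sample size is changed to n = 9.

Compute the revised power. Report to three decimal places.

With n = 9: δ = d·√n = 0.36 × √9 = 1.0800. Critical value z_{0.025} = 1.960.
Revised power = Φ(δ − 1.960) + Φ(−δ − 1.960) = Φ(-0.880) + Φ(-3.040) = 0.1894 + 0.0012 = 0.1906.

Power ≈ 0.191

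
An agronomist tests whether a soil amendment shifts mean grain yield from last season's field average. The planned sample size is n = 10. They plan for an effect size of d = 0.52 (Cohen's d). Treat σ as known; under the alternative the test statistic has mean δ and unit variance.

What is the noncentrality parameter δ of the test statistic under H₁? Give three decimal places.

The noncentrality parameter scales effect size by the design's sample-size factor: δ = d·√n = 0.52 × √10 = 1.6444

δ ≈ 1.644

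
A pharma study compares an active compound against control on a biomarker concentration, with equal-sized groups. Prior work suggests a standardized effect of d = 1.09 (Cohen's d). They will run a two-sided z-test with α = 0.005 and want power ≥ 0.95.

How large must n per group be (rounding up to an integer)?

For power 0.95 need Φ(δ − z_{0.0025}) = 0.95, so δ = z_{0.0025} + z_{0.05} = 2.807 + 1.645 = 4.452.
(The Φ(−δ − z_{α/2}) term is vanishingly small for δ > 0 and is dropped in the standard sample-size formula.)
δ = d·√(n/2) ⇒ n = 2(δ/d)² = 2 × (4.452 / 1.09)² = 33.36.
Round up to the next whole unit.

n = 34 per group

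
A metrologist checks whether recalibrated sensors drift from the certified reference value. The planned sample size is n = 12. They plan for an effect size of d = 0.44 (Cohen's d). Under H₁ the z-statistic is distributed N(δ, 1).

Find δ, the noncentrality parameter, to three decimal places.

δ = d·√n = 0.44 × √12 = 1.5242

δ ≈ 1.524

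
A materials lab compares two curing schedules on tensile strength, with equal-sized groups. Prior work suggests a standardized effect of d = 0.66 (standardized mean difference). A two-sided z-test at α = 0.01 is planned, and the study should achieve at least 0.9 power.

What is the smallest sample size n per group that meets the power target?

Set Φ(δ − 2.576) = 0.9; then δ − 2.576 = Φ⁻¹(0.9) = 1.282, giving δ = 3.857.
(For δ > 0 the lower-tail rejection region contributes negligibly to power, so the one-term inversion is standard.)
δ = d·√(n/2) ⇒ n = 2(δ/d)² = 2 × (3.857 / 0.66)² = 68.32.
Round up to the next whole unit.

n = 69 per group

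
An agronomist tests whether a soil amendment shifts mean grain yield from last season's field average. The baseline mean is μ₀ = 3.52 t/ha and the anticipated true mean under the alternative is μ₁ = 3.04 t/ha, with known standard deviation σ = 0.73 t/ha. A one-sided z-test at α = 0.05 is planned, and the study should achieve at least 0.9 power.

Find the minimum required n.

n = 20

Standardized effect: d = |μ₁ − μ₀| / σ = |3.04 − 3.52| / 0.73 = 0.6575
Set Φ(δ − 1.645) = 0.9; then δ − 1.645 = Φ⁻¹(0.9) = 1.282, giving δ = 2.926.
δ = d·√n ⇒ n = (δ/d)² = (2.926 / 0.6575)² = 19.81.
Round up to the next whole unit.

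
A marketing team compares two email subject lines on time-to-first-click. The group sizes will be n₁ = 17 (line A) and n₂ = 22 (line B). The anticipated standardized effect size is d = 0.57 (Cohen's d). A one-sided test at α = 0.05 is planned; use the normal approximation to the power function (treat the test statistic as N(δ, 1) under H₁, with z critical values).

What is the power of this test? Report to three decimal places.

Power ≈ 0.548

Noncentrality parameter: δ = d / √(1/n₁ + 1/n₂) = 0.57 / √(1/17 + 1/22) = 1.7651
One-sided α = 0.05 → critical value z_{0.05} = 1.645.
Power = Φ(δ − 1.645) = Φ(0.120) = 0.5479.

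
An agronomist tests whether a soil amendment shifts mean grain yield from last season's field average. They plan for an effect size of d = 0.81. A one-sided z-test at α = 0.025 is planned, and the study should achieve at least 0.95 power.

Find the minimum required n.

For power 0.95 need Φ(δ − z_{0.025}) = 0.95, so δ = z_{0.025} + z_{0.05} = 1.960 + 1.645 = 3.605.
δ = d·√n ⇒ n = (δ/d)² = (3.605 / 0.81)² = 19.81.
Rounding up, n = 20.

n = 20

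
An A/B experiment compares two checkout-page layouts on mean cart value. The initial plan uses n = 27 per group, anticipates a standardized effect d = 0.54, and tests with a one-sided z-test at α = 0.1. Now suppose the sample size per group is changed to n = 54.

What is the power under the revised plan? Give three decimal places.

Power ≈ 0.936

With n = 54 per group: δ = d·√(n/2) = 0.54 × √(54/2) = 2.8059. Critical value z_{0.1} = 1.282.
Revised power = P(Z > 1.282 − δ) = Φ(1.524) = 0.9363.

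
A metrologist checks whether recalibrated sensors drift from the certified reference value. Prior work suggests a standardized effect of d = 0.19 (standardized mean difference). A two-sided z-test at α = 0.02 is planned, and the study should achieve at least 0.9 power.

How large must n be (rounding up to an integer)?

For power 0.9 need Φ(δ − z_{0.01}) = 0.9, so δ = z_{0.01} + z_{0.10} = 2.326 + 1.282 = 3.608.
(Ignoring the negligible lower-tail rejection probability gives the usual closed-form inversion.)
δ = d·√n ⇒ n = (δ/d)² = (3.608 / 0.19)² = 360.58.
Rounding up, n = 361.

n = 361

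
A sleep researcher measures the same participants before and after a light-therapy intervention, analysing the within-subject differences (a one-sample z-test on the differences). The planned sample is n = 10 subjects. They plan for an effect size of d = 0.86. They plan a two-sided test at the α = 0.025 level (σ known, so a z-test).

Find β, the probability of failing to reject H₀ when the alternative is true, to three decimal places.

Noncentrality parameter: δ = d·√n = 0.86 × √10 = 2.7196
Critical value for a two-sided test at α = 0.025: z_{α/2} = 2.241.
Power = Φ(δ − 2.241) + Φ(−δ − 2.241) = Φ(0.478) + Φ(-4.961) = 0.6837 + 0.0000 = 0.6837.
Type II error: β = 1 − power = 1 − 0.6837 = 0.3163.

β ≈ 0.316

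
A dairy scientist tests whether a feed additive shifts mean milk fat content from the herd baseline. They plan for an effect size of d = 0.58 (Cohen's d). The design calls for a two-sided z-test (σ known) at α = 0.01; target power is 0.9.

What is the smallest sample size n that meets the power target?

Set Φ(δ − 2.576) = 0.9; then δ − 2.576 = Φ⁻¹(0.9) = 1.282, giving δ = 3.857.
(The Φ(−δ − z_{α/2}) term is vanishingly small for δ > 0 and is dropped in the standard sample-size formula.)
δ = d·√n ⇒ n = (δ/d)² = (3.857 / 0.58)² = 44.23.
Round up to the next whole unit.

n = 45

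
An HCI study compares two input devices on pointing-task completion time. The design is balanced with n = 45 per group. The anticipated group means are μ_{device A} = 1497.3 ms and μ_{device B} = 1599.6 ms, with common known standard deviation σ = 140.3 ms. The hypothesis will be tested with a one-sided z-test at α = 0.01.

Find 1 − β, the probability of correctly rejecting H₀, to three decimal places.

Power ≈ 0.871

Standardized effect: d = |μ_{device A} − μ_{device B}| / σ = |1497.3 − 1599.6| / 140.3 = 0.7292
Noncentrality parameter: δ = d·√(n/2) = 0.7292 × √(45/2) = 3.4587
Critical value for a one-sided test at α = 0.01: z_α = 2.326.
Power = P(Z > 2.326 − δ) = Φ(1.132) = 0.8713.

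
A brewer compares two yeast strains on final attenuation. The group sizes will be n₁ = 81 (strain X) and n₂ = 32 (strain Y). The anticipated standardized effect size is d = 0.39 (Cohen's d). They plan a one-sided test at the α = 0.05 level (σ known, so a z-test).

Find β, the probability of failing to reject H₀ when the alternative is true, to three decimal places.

Noncentrality parameter: δ = d / √(1/n₁ + 1/n₂) = 0.39 / √(1/81 + 1/32) = 1.8679
One-sided α = 0.05 → critical value z_{0.05} = 1.645.
Power = P(Z > 1.645 − δ) = Φ(0.223) = 0.5882.
Type II error: β = 1 − power = 1 − 0.5882 = 0.4118.

β ≈ 0.412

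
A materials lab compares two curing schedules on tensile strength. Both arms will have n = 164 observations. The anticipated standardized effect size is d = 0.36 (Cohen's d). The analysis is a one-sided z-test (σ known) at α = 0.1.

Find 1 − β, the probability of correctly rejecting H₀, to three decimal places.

Power ≈ 0.976

Noncentrality parameter: δ = d·√(n/2) = 0.36 × √(164/2) = 3.2599
Critical value for a one-sided test at α = 0.1: z_α = 1.282.
Power = Φ(δ − 1.282) = Φ(1.978) = 0.9761.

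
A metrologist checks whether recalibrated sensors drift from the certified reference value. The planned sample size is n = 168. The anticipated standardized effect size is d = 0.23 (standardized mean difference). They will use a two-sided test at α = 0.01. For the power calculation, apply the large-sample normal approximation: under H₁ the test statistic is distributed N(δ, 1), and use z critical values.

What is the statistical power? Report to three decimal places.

Noncentrality parameter: δ = d·√n = 0.23 × √168 = 2.9811
Two-sided α = 0.01 → critical value z_{0.005} = 2.576.
Power = Φ(δ − 2.576) + Φ(−δ − 2.576) = Φ(0.405) + Φ(-5.557) = 0.6574 + 0.0000 = 0.6574.

Power ≈ 0.657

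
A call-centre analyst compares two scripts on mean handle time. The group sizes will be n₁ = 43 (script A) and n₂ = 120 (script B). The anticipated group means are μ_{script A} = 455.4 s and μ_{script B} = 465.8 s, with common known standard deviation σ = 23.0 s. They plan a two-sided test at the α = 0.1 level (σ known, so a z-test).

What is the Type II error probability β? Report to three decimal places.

β ≈ 0.184

Standardized effect: d = |μ_{script A} − μ_{script B}| / σ = |455.4 − 465.8| / 23.0 = 0.4522
Noncentrality parameter: δ = d / √(1/n₁ + 1/n₂) = 0.4522 / √(1/43 + 1/120) = 2.5441
Two-sided α = 0.1 → critical value z_{0.05} = 1.645.
Power = Φ(δ − 1.645) + Φ(−δ − 1.645) = Φ(0.899) + Φ(-4.189) = 0.8157 + 0.0000 = 0.8158.
Type II error: β = 1 − power = 1 − 0.8158 = 0.1842.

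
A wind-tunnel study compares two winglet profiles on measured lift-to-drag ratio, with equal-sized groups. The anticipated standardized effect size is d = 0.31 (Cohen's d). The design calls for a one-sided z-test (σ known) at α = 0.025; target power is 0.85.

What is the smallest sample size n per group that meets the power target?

n = 187 per group

For power 0.85 need Φ(δ − z_{0.025}) = 0.85, so δ = z_{0.025} + z_{0.15} = 1.960 + 1.036 = 2.996.
δ = d·√(n/2) ⇒ n = 2(δ/d)² = 2 × (2.996 / 0.31)² = 186.86.
Round up to the next whole unit.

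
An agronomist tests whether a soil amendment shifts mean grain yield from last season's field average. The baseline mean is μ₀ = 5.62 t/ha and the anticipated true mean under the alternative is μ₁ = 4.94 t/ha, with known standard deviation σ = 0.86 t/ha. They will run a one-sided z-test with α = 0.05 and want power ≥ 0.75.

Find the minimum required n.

n = 9

Standardized effect: d = |μ₁ − μ₀| / σ = |4.94 − 5.62| / 0.86 = 0.7907
Set Φ(δ − 1.645) = 0.75; then δ − 1.645 = Φ⁻¹(0.75) = 0.674, giving δ = 2.319.
δ = d·√n ⇒ n = (δ/d)² = (2.319 / 0.7907)² = 8.60.
Round up to the next whole unit.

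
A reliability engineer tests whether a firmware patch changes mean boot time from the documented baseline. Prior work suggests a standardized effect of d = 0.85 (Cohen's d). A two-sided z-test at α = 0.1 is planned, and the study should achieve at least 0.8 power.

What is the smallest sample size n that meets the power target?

Set Φ(δ − 1.645) = 0.8; then δ − 1.645 = Φ⁻¹(0.8) = 0.842, giving δ = 2.486.
(The Φ(−δ − z_{α/2}) term is vanishingly small for δ > 0 and is dropped in the standard sample-size formula.)
δ = d·√n ⇒ n = (δ/d)² = (2.486 / 0.85)² = 8.56.
Rounding up, n = 9.

n = 9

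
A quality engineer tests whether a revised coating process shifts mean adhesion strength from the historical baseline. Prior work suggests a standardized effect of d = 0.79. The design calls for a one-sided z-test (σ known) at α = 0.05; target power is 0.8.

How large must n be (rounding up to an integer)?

n = 10

Set Φ(δ − 1.645) = 0.8; then δ − 1.645 = Φ⁻¹(0.8) = 0.842, giving δ = 2.486.
δ = d·√n ⇒ n = (δ/d)² = (2.486 / 0.79)² = 9.91.
Round up to the next whole unit.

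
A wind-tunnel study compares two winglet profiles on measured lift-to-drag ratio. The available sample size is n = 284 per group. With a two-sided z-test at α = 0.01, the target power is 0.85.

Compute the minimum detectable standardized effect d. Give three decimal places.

d ≈ 0.303

Required noncentrality: δ = z_{0.005} + z_{0.15} = 2.576 + 1.036 = 3.612.
(Lower-tail contribution to power is negligible for δ > 0.)
δ = d·√(n/2) ⇒ d = δ/√(n/2) = 3.612/√(284/2) = 0.3031.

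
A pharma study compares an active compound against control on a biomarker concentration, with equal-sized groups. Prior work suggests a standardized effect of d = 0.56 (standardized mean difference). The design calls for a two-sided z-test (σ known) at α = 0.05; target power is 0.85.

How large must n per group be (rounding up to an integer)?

n = 58 per group

Set Φ(δ − 1.960) = 0.85; then δ − 1.960 = Φ⁻¹(0.85) = 1.036, giving δ = 2.996.
(For δ > 0 the lower-tail rejection region contributes negligibly to power, so the one-term inversion is standard.)
δ = d·√(n/2) ⇒ n = 2(δ/d)² = 2 × (2.996 / 0.56)² = 57.26.
Rounding up, n = 58 per group.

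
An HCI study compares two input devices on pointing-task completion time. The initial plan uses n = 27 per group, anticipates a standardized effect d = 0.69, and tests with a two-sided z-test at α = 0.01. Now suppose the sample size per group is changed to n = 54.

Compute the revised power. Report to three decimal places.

Power ≈ 0.844

With n = 54 per group: δ = d·√(n/2) = 0.69 × √(54/2) = 3.5853. Critical value z_{0.005} = 2.576.
Revised power = Φ(δ − 2.576) + Φ(−δ − 2.576) = Φ(1.010) + Φ(-6.161) = 0.8436 + 0.0000 = 0.8436.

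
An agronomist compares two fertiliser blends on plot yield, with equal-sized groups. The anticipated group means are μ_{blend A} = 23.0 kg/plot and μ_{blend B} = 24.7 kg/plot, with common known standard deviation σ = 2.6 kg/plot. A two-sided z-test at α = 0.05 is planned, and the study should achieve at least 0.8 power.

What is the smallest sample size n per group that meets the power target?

Standardized effect: d = |μ_{blend A} − μ_{blend B}| / σ = |23.0 − 24.7| / 2.6 = 0.6538
Set Φ(δ − 1.960) = 0.8; then δ − 1.960 = Φ⁻¹(0.8) = 0.842, giving δ = 2.802.
(The Φ(−δ − z_{α/2}) term is vanishingly small for δ > 0 and is dropped in the standard sample-size formula.)
δ = d·√(n/2) ⇒ n = 2(δ/d)² = 2 × (2.802 / 0.6538)² = 36.72.
Round up to the next whole unit.

n = 37 per group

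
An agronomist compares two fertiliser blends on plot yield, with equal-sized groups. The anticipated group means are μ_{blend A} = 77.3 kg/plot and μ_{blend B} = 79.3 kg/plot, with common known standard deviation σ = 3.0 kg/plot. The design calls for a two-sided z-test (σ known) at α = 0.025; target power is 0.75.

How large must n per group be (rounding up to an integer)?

Standardized effect: d = |μ_{blend A} − μ_{blend B}| / σ = |77.3 − 79.3| / 3.0 = 0.6667
For power 0.75 need Φ(δ − z_{0.0125}) = 0.75, so δ = z_{0.0125} + z_{0.25} = 2.241 + 0.674 = 2.916.
(Ignoring the negligible lower-tail rejection probability gives the usual closed-form inversion.)
δ = d·√(n/2) ⇒ n = 2(δ/d)² = 2 × (2.916 / 0.6667)² = 38.26.
Rounding up, n = 39 per group.

n = 39 per group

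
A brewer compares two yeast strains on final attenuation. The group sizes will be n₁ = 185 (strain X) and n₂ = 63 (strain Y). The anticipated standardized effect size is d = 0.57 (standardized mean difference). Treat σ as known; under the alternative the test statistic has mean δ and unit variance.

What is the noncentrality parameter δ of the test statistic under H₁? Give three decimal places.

δ = d / √(1/n₁ + 1/n₂) = 0.57 / √(1/185 + 1/63) = 3.9076

δ ≈ 3.908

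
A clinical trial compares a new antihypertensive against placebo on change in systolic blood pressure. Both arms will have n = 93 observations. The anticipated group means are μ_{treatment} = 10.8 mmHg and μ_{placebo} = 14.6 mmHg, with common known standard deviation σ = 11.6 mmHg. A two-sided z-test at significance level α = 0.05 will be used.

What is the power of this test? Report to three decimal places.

Standardized effect: d = |μ_{treatment} − μ_{placebo}| / σ = |10.8 − 14.6| / 11.6 = 0.3276
Noncentrality parameter: δ = d·√(n/2) = 0.3276 × √(93/2) = 2.2338
Two-sided α = 0.05 → critical value z_{0.025} = 1.960.
Power = Φ(δ − 1.960) + Φ(−δ − 1.960) = Φ(0.274) + Φ(-4.194) = 0.6079 + 0.0000 = 0.6079.

Power ≈ 0.608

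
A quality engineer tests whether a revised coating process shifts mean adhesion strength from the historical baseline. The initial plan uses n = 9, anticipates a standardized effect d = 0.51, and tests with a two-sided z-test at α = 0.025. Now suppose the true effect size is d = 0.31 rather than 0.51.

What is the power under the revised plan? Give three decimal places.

With d = 0.31: δ = d·√n = 0.31 × √9 = 0.9300. Critical value z_{0.0125} = 2.241.
Revised power = Φ(δ − 2.241) + Φ(−δ − 2.241) = Φ(-1.311) + Φ(-3.171) = 0.0949 + 0.0008 = 0.0956.

Power ≈ 0.096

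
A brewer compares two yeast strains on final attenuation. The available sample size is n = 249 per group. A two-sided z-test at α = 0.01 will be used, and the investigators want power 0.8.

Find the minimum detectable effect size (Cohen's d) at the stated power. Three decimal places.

d ≈ 0.306

Need Φ(δ − 2.576) = 0.8, so δ = 2.576 + 0.842 = 3.417.
(Lower-tail contribution to power is negligible for δ > 0.)
δ = d·√(n/2) ⇒ d = δ/√(n/2) = 3.417/√(249/2) = 0.3063.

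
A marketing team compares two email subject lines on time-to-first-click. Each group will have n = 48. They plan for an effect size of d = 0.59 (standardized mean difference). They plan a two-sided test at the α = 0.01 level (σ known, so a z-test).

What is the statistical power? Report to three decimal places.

Power ≈ 0.623

Noncentrality parameter: δ = d·√(n/2) = 0.59 × √(48/2) = 2.8904
Critical value for a two-sided test at α = 0.01: z_{α/2} = 2.576.
Power = Φ(δ − 2.576) + Φ(−δ − 2.576) = Φ(0.315) + Φ(-5.466) = 0.6235 + 0.0000 = 0.6235.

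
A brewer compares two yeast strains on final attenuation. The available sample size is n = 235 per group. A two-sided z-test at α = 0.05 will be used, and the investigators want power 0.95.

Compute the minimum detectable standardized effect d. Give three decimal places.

d ≈ 0.333

Required noncentrality: δ = z_{0.025} + z_{0.05} = 1.960 + 1.645 = 3.605.
(The second rejection-region term Φ(−δ − z_{α/2}) is negligible and dropped.)
δ = d·√(n/2) ⇒ d = δ/√(n/2) = 3.605/√(235/2) = 0.3326.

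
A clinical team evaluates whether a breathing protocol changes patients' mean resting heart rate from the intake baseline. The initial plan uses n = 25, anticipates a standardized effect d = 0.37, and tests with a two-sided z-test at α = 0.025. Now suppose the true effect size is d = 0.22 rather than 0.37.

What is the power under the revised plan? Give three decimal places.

Power ≈ 0.127

With d = 0.22: δ = d·√n = 0.22 × √25 = 1.1000. Critical value z_{0.0125} = 2.241.
Revised power = Φ(δ − 2.241) + Φ(−δ − 2.241) = Φ(-1.141) + Φ(-3.341) = 0.1269 + 0.0004 = 0.1273.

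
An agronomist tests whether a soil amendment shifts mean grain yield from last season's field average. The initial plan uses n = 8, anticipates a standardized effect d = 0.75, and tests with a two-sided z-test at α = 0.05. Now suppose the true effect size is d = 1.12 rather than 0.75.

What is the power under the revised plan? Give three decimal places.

Power ≈ 0.886

With d = 1.12: δ = d·√n = 1.12 × √8 = 3.1678. Critical value z_{0.025} = 1.960.
Revised power = Φ(δ − 1.960) + Φ(−δ − 1.960) = Φ(1.208) + Φ(-5.128) = 0.8865 + 0.0000 = 0.8865.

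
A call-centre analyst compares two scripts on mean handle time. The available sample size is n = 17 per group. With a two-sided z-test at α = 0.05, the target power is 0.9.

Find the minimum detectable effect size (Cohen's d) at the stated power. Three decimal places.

Required noncentrality: δ = z_{0.025} + z_{0.10} = 1.960 + 1.282 = 3.242.
(The second rejection-region term Φ(−δ − z_{α/2}) is negligible and dropped.)
δ = d·√(n/2) ⇒ d = δ/√(n/2) = 3.242/√(17/2) = 1.1118.

d ≈ 1.112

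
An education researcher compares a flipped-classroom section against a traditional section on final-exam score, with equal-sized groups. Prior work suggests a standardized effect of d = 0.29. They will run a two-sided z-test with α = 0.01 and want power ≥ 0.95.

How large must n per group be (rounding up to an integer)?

For power 0.95 need Φ(δ − z_{0.005}) = 0.95, so δ = z_{0.005} + z_{0.05} = 2.576 + 1.645 = 4.221.
(The Φ(−δ − z_{α/2}) term is vanishingly small for δ > 0 and is dropped in the standard sample-size formula.)
δ = d·√(n/2) ⇒ n = 2(δ/d)² = 2 × (4.221 / 0.29)² = 423.64.
Round up to the next whole unit.

n = 424 per group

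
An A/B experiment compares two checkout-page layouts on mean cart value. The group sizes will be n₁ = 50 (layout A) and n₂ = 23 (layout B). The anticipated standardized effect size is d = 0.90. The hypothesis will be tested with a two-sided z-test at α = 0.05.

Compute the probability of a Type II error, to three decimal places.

Noncentrality parameter: δ = d / √(1/n₁ + 1/n₂) = 0.90 / √(1/50 + 1/23) = 3.5722
Critical value for a two-sided test at α = 0.05: z_{α/2} = 1.960.
Power = Φ(δ − 1.960) + Φ(−δ − 1.960) = Φ(1.612) + Φ(-5.532) = 0.9465 + 0.0000 = 0.9465.
Type II error: β = 1 − power = 1 − 0.9465 = 0.0535.

β ≈ 0.053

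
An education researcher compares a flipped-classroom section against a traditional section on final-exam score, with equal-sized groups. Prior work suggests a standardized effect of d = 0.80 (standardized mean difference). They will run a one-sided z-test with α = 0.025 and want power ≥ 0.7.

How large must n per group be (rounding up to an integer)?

Set Φ(δ − 1.960) = 0.7; then δ − 1.960 = Φ⁻¹(0.7) = 0.524, giving δ = 2.484.
δ = d·√(n/2) ⇒ n = 2(δ/d)² = 2 × (2.484 / 0.80)² = 19.29.
Rounding up, n = 20 per group.

n = 20 per group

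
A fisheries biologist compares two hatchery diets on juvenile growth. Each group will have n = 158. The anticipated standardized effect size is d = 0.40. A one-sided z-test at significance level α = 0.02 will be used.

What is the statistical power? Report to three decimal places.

Power ≈ 0.933

Noncentrality parameter: δ = d·√(n/2) = 0.40 × √(158/2) = 3.5553
One-sided α = 0.02 → critical value z_{0.02} = 2.054.
Power = P(Z > 2.054 − δ) = Φ(1.502) = 0.9334.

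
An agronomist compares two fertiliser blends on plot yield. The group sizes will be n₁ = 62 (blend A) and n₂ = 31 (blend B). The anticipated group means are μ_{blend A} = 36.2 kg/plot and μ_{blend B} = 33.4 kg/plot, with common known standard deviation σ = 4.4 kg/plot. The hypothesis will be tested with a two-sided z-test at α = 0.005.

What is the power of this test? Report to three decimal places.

Standardized effect: d = |μ_{blend A} − μ_{blend B}| / σ = |36.2 − 33.4| / 4.4 = 0.6364
Noncentrality parameter: δ = d / √(1/n₁ + 1/n₂) = 0.6364 / √(1/62 + 1/31) = 2.8929
Two-sided α = 0.005 → critical value z_{0.0025} = 2.807.
Power = Φ(δ − 2.807) + Φ(−δ − 2.807) = Φ(0.086) + Φ(-5.700) = 0.5342 + 0.0000 = 0.5342.

Power ≈ 0.534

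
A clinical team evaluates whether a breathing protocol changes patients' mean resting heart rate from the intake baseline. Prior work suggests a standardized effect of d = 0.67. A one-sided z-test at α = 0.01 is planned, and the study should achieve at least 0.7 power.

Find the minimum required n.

For power 0.7 need Φ(δ − z_{0.01}) = 0.7, so δ = z_{0.01} + z_{0.30} = 2.326 + 0.524 = 2.851.
δ = d·√n ⇒ n = (δ/d)² = (2.851 / 0.67)² = 18.10.
Round up to the next whole unit.

n = 19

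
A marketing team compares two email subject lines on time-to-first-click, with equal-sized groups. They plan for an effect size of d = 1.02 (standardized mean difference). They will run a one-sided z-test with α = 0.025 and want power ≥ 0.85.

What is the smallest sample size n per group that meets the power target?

n = 18 per group

Set Φ(δ − 1.960) = 0.85; then δ − 1.960 = Φ⁻¹(0.85) = 1.036, giving δ = 2.996.
δ = d·√(n/2) ⇒ n = 2(δ/d)² = 2 × (2.996 / 1.02)² = 17.26.
Rounding up, n = 18 per group.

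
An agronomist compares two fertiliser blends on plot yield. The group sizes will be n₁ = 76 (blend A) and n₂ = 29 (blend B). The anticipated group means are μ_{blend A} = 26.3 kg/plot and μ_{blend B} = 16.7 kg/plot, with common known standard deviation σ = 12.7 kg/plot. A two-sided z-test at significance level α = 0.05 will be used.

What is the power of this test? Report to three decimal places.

Standardized effect: d = |μ_{blend A} − μ_{blend B}| / σ = |26.3 − 16.7| / 12.7 = 0.7559
Noncentrality parameter: δ = d / √(1/n₁ + 1/n₂) = 0.7559 / √(1/76 + 1/29) = 3.4632
Two-sided α = 0.05 → critical value z_{0.025} = 1.960.
Power = Φ(δ − 1.960) + Φ(−δ − 1.960) = Φ(1.503) + Φ(-5.423) = 0.9336 + 0.0000 = 0.9336.

Power ≈ 0.934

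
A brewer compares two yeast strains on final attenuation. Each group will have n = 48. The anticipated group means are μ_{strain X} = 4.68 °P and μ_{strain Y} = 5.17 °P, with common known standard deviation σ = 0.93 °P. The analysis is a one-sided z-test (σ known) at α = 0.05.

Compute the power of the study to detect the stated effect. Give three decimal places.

Power ≈ 0.825

Standardized effect: d = |μ_{strain X} − μ_{strain Y}| / σ = |4.68 − 5.17| / 0.93 = 0.5269
Noncentrality parameter: δ = d·√(n/2) = 0.5269 × √(48/2) = 2.5812
Critical value for a one-sided test at α = 0.05: z_α = 1.645.
Power = Φ(δ − 1.645) = Φ(0.936) = 0.8254.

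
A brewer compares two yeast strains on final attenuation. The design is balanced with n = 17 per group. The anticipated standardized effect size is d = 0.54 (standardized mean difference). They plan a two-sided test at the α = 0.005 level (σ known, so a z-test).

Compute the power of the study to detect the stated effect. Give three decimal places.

Noncentrality parameter: δ = d·√(n/2) = 0.54 × √(17/2) = 1.5744
Critical value for a two-sided test at α = 0.005: z_{α/2} = 2.807.
Power = Φ(δ − 2.807) + Φ(−δ − 2.807) = Φ(-1.233) + Φ(-4.381) = 0.1088 + 0.0000 = 0.1089.

Power ≈ 0.109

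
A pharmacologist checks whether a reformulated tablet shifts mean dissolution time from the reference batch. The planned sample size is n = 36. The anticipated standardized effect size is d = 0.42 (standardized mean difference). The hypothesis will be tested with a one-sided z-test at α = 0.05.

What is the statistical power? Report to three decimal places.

Power ≈ 0.809

Noncentrality parameter: δ = d·√n = 0.42 × √36 = 2.5200
One-sided α = 0.05 → critical value z_{0.05} = 1.645.
Power = P(Z > 1.645 − δ) = Φ(0.875) = 0.8093.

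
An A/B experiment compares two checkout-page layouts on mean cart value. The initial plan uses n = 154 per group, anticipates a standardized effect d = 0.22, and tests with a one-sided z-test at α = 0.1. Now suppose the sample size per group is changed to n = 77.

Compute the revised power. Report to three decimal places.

Power ≈ 0.533

With n = 77 per group: δ = d·√(n/2) = 0.22 × √(77/2) = 1.3651. Critical value z_{0.1} = 1.282.
Revised power = Φ(δ − 1.282) = Φ(0.084) = 0.5333.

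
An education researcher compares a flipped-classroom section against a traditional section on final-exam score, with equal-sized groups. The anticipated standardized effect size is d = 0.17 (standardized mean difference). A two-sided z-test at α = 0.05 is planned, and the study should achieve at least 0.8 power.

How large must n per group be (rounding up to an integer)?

Set Φ(δ − 1.960) = 0.8; then δ − 1.960 = Φ⁻¹(0.8) = 0.842, giving δ = 2.802.
(For δ > 0 the lower-tail rejection region contributes negligibly to power, so the one-term inversion is standard.)
δ = d·√(n/2) ⇒ n = 2(δ/d)² = 2 × (2.802 / 0.17)² = 543.18.
Rounding up, n = 544 per group.

n = 544 per group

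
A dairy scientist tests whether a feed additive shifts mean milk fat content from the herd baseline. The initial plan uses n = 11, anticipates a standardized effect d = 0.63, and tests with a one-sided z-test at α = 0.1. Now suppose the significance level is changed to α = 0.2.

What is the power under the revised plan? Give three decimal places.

δ = d·√n = 0.63 × √11 = 2.0895 (unchanged). New critical value: z_{0.2} = 0.842.
Revised power = P(Z > 0.842 − δ) = Φ(1.248) = 0.8940.

Power ≈ 0.894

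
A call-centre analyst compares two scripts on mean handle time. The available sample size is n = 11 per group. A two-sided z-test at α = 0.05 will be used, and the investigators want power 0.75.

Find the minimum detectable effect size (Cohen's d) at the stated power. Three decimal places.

d ≈ 1.123

Need Φ(δ − 1.960) = 0.75, so δ = 1.960 + 0.674 = 2.634.
(Lower-tail contribution to power is negligible for δ > 0.)
δ = d·√(n/2) ⇒ d = δ/√(n/2) = 2.634/√(11/2) = 1.1233.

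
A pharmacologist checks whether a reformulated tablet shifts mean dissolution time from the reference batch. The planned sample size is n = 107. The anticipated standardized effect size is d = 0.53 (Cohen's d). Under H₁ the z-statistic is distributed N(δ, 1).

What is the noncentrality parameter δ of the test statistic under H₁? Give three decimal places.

The noncentrality parameter scales effect size by the design's sample-size factor: δ = d·√n = 0.53 × √107 = 5.4824

δ ≈ 5.482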